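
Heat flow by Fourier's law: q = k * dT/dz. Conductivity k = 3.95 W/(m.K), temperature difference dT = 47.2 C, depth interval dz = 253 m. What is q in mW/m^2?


q = k * dT / dz * 1000
= 3.95 * 47.2 / 253 * 1000
= 0.736917 * 1000
= 736.917 mW/m^2

736.917


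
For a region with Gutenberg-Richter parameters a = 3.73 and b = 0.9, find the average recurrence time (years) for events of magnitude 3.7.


log10(N) = 3.73 - 0.9*3.7 = 0.4
N = 10^0.4 = 2.511886
T = 1/N = 1/2.511886 = 0.3981 years

0.3981


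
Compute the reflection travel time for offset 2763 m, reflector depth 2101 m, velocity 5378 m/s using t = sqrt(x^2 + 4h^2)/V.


x^2 + 4h^2 = 2763^2 + 4*2101^2 = 7634169 + 17656804 = 25290973
sqrt(25290973) = 5029.0131
t = 5029.0131 / 5378 = 0.9351 s

0.9351


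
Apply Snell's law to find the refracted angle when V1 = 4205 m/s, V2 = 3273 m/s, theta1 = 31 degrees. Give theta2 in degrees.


sin(theta1) = sin(31 deg) = 0.515038
sin(theta2) = V2/V1 * sin(theta1) = 3273/4205 * 0.515038 = 0.400885
theta2 = arcsin(0.400885) = 23.6335 degrees

23.6335


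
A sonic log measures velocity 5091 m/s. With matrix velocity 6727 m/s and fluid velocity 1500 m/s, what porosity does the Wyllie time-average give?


1/V - 1/Vm = 1/5091 - 1/6727 = 4.777e-05
1/Vf - 1/Vm = 1/1500 - 1/6727 = 0.00051801
phi = 4.777e-05 / 0.00051801 = 0.0922

0.0922


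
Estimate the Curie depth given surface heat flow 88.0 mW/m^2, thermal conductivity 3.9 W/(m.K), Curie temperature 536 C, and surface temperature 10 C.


T_Curie - T_surf = 536 - 10 = 526 C
Convert q to W/m^2: 88.0 mW/m^2 = 0.088 W/m^2
d = 526 * 3.9 / 0.088 = 23311.36 m

23311.36


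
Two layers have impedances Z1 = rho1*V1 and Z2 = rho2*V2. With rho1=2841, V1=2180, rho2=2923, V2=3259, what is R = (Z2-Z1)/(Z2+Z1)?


Z1 = 2841 * 2180 = 6193380
Z2 = 2923 * 3259 = 9526057
R = (9526057 - 6193380) / (9526057 + 6193380) = 3332677 / 15719437 = 0.212

0.212


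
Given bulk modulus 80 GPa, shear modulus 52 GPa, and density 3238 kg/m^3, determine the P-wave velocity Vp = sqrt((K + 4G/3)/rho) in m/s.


First compute the effective modulus:
K + 4G/3 = 80e9 + 4*52e9/3 = 149333333333.33 Pa
Then divide by density:
149333333333.33 / 3238 = 46119003.5001 Pa/(kg/m^3)
Take the square root:
Vp = sqrt(46119003.5001) = 6791.1 m/s

6791.1


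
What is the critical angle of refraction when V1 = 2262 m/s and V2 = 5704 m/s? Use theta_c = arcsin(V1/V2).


V1/V2 = 2262/5704 = 0.396564
theta_c = arcsin(0.396564) = 23.3635 degrees

23.3635


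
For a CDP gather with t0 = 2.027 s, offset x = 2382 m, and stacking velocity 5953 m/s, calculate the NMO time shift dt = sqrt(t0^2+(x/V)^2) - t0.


x/Vnmo = 2382/5953 = 0.400134
(x/Vnmo)^2 = 0.160108
t0^2 = 4.108729
sqrt(4.108729 + 0.160108) = 2.066116
dt = 2.066116 - 2.027 = 0.039116

0.039116


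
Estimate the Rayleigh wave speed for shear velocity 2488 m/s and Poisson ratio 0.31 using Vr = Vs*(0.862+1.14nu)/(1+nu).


Numerator factor = 0.862 + 1.14*0.31 = 1.2154
Denominator = 1 + 0.31 = 1.31
Vr = 2488 * 1.2154 / 1.31 = 2308.33 m/s

2308.33


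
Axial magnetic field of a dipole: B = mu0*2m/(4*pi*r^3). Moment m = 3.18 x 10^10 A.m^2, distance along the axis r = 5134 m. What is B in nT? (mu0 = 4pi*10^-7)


m = 3.18 x 10^10 = 31800000000 A.m^2
2m = 63600000000 A.m^2
r^3 = 5134^3 = 135321746104
B = (4pi*10^-7) * 63600000000 / (4*pi * 135321746104) * 1e9
= 79922.117107 / 1700503213725.08 * 1e9
= 46.9991 nT

46.9991


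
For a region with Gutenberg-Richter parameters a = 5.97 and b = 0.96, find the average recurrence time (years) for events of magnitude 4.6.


log10(N) = 5.97 - 0.96*4.6 = 1.554
N = 10^1.554 = 35.809644
T = 1/N = 1/35.809644 = 0.0279 years

0.0279


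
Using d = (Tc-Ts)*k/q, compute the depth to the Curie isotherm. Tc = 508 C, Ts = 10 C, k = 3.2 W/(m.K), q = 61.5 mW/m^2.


T_Curie - T_surf = 508 - 10 = 498 C
Convert q to W/m^2: 61.5 mW/m^2 = 0.0615 W/m^2
d = 498 * 3.2 / 0.0615 = 25912.2 m

25912.2


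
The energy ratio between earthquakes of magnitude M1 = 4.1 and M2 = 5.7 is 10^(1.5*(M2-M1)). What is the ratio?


M2 - M1 = 5.7 - 4.1 = 1.6
1.5 * 1.6 = 2.4
ratio = 10^2.4 = 251.19

251.19


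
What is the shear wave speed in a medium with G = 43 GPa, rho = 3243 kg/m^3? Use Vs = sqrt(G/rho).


Convert G to Pa: G = 43e9 Pa
Compute G/rho = 43e9 / 3243 = 13259327.7829
Vs = sqrt(13259327.7829) = 3641.34 m/s

3641.34


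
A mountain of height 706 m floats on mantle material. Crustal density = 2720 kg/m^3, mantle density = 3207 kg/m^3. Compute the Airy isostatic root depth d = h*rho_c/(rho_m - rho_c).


rho_m - rho_c = 3207 - 2720 = 487
d = 706 * 2720 / 487
= 1920320 / 487
= 3943.16 m

3943.16


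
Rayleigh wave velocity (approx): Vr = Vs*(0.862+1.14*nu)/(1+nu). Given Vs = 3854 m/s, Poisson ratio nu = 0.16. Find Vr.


Numerator factor = 0.862 + 1.14*0.16 = 1.0444
Denominator = 1 + 0.16 = 1.16
Vr = 3854 * 1.0444 / 1.16 = 3469.93 m/s

3469.93


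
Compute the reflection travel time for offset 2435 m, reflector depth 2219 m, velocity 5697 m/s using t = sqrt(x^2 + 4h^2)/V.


x^2 + 4h^2 = 2435^2 + 4*2219^2 = 5929225 + 19695844 = 25625069
sqrt(25625069) = 5062.121
t = 5062.121 / 5697 = 0.8886 s

0.8886


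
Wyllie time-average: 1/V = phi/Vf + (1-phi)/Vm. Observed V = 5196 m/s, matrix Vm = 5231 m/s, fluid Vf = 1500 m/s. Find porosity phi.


1/V - 1/Vm = 1/5196 - 1/5231 = 1.29e-06
1/Vf - 1/Vm = 1/1500 - 1/5231 = 0.0004755
phi = 1.29e-06 / 0.0004755 = 0.0027

0.0027


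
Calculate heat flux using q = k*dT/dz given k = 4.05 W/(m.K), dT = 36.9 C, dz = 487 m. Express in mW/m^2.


q = k * dT / dz * 1000
= 4.05 * 36.9 / 487 * 1000
= 0.306869 * 1000
= 306.8686 mW/m^2

306.8686


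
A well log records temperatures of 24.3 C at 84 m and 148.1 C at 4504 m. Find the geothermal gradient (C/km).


dT = 148.1 - 24.3 = 123.8 C
dz = 4504 - 84 = 4420 m
gradient = dT/dz * 1000 = 123.8/4420 * 1000 = 28.009 C/km

28.009


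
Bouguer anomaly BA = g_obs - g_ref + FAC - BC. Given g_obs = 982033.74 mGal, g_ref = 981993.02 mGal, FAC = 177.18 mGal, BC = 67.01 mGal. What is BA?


BA = g_obs - g_ref + FAC - BC
= 982033.74 - 981993.02 + 177.18 - 67.01
= 150.89 mGal

150.89


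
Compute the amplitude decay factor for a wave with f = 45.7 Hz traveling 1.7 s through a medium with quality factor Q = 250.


pi*f*t/Q = pi*45.7*1.7/250 = 0.976281
A/A0 = exp(-0.976281) = 0.376709

0.376709


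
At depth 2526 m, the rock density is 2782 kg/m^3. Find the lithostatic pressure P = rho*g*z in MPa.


P = rho * g * z / 1e6
= 2782 * 9.81 * 2526 / 1e6
= 68938126.92 / 1e6
= 68.9381 MPa

68.9381


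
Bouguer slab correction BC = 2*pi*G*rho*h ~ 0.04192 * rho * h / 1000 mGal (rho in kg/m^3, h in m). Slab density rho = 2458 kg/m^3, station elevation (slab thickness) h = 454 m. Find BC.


BC = 0.04192 * rho * h / 1000
= 0.04192 * 2458 * 454 / 1000
= 46.7799 mGal

46.7799


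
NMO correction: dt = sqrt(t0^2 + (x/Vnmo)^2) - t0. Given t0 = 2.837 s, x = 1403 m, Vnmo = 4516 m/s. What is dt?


x/Vnmo = 1403/4516 = 0.310673
(x/Vnmo)^2 = 0.096518
t0^2 = 8.048569
sqrt(8.048569 + 0.096518) = 2.85396
dt = 2.85396 - 2.837 = 0.01696

0.01696


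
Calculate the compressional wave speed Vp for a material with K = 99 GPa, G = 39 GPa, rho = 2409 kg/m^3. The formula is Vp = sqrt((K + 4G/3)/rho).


First compute the effective modulus:
K + 4G/3 = 99e9 + 4*39e9/3 = 151000000000.0 Pa
Then divide by density:
151000000000.0 / 2409 = 62681610.6268 Pa/(kg/m^3)
Take the square root:
Vp = sqrt(62681610.6268) = 7917.17 m/s

7917.17


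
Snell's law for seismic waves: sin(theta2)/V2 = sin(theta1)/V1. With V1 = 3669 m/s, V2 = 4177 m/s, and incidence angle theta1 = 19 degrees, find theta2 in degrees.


sin(theta1) = sin(19 deg) = 0.325568
sin(theta2) = V2/V1 * sin(theta1) = 4177/3669 * 0.325568 = 0.370645
theta2 = arcsin(0.370645) = 21.7554 degrees

21.7554


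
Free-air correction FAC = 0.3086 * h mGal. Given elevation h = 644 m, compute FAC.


FAC = 0.3086 * h
= 0.3086 * 644
= 198.7384 mGal

198.7384


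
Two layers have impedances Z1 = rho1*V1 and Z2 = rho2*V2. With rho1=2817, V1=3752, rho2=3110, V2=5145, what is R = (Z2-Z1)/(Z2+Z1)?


Z1 = 2817 * 3752 = 10569384
Z2 = 3110 * 5145 = 16000950
R = (16000950 - 10569384) / (16000950 + 10569384) = 5431566 / 26570334 = 0.2044

0.2044


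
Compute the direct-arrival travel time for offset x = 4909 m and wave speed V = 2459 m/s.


t = x / V
= 4909 / 2459
= 1.9963 s

1.9963


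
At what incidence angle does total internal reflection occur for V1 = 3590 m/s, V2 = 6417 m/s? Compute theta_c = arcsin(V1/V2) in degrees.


V1/V2 = 3590/6417 = 0.559451
theta_c = arcsin(0.559451) = 34.0179 degrees

34.0179


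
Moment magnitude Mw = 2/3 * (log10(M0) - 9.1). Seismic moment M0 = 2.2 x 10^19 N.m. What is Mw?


log10(M0) = log10(2.2 x 10^19) = 19.3424
Mw = 2/3 * (19.3424 - 9.1)
= 2/3 * 10.2424
= 6.83

6.83


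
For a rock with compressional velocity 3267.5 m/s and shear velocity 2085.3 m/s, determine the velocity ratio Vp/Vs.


Vp/Vs = 3267.5 / 2085.3
= 1.5669

1.5669


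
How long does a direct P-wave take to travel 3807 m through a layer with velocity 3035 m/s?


t = x / V
= 3807 / 3035
= 1.2544 s

1.2544


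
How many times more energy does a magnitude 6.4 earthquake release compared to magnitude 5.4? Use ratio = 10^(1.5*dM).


M2 - M1 = 6.4 - 5.4 = 1.0
1.5 * 1.0 = 1.5
ratio = 10^1.5 = 31.62

31.62


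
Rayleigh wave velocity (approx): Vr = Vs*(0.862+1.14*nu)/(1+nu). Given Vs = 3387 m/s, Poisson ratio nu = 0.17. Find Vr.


Numerator factor = 0.862 + 1.14*0.17 = 1.0558
Denominator = 1 + 0.17 = 1.17
Vr = 3387 * 1.0558 / 1.17 = 3056.41 m/s

3056.41


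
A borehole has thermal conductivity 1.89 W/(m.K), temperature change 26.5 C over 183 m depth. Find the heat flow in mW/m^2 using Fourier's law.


q = k * dT / dz * 1000
= 1.89 * 26.5 / 183 * 1000
= 0.273689 * 1000
= 273.6885 mW/m^2

273.6885


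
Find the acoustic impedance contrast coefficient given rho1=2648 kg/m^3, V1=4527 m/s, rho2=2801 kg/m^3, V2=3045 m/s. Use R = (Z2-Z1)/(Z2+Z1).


Z1 = 2648 * 4527 = 11987496
Z2 = 2801 * 3045 = 8529045
R = (8529045 - 11987496) / (8529045 + 11987496) = -3458451 / 20516541 = -0.1686

-0.1686


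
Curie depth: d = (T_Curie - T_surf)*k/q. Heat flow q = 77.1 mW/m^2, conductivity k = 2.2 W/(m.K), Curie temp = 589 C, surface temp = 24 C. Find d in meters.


T_Curie - T_surf = 589 - 24 = 565 C
Convert q to W/m^2: 77.1 mW/m^2 = 0.0771 W/m^2
d = 565 * 2.2 / 0.0771 = 16121.92 m

16121.92


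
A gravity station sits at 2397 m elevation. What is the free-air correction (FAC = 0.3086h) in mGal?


FAC = 0.3086 * h
= 0.3086 * 2397
= 739.7142 mGal

739.7142


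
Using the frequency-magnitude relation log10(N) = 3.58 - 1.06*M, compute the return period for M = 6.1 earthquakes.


log10(N) = 3.58 - 1.06*6.1 = -2.886
N = 10^-2.886 = 0.0013
T = 1/N = 1/0.0013 = 769.1304 years

769.1304


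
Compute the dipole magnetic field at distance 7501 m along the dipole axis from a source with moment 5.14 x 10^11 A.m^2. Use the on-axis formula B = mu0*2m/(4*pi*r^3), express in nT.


m = 5.14 x 10^11 = 514000000000 A.m^2
2m = 1028000000000 A.m^2
r^3 = 7501^3 = 422043772501
B = (4pi*10^-7) * 1028000000000 / (4*pi * 422043772501) * 1e9
= 1291822.899156 / 5303558460729.85 * 1e9
= 243.5766 nT

243.5766


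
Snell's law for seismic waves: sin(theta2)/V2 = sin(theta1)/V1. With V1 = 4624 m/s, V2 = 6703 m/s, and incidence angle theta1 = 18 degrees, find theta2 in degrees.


sin(theta1) = sin(18 deg) = 0.309017
sin(theta2) = V2/V1 * sin(theta1) = 6703/4624 * 0.309017 = 0.447954
theta2 = arcsin(0.447954) = 26.6125 degrees

26.6125


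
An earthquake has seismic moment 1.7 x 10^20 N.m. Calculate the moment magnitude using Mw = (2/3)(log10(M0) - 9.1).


log10(M0) = log10(1.7 x 10^20) = 20.2304
Mw = 2/3 * (20.2304 - 9.1)
= 2/3 * 11.1304
= 7.42

7.42


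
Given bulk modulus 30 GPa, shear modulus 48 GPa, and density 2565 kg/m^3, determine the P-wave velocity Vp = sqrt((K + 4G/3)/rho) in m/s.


First compute the effective modulus:
K + 4G/3 = 30e9 + 4*48e9/3 = 94000000000.0 Pa
Then divide by density:
94000000000.0 / 2565 = 36647173.4893 Pa/(kg/m^3)
Take the square root:
Vp = sqrt(36647173.4893) = 6053.69 m/s

6053.69


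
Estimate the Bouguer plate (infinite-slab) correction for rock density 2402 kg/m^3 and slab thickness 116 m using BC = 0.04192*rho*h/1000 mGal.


BC = 0.04192 * rho * h / 1000
= 0.04192 * 2402 * 116 / 1000
= 11.6803 mGal

11.6803


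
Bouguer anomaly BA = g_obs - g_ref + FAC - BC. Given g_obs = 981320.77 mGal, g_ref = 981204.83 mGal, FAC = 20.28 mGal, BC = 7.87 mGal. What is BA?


BA = g_obs - g_ref + FAC - BC
= 981320.77 - 981204.83 + 20.28 - 7.87
= 128.35 mGal

128.35


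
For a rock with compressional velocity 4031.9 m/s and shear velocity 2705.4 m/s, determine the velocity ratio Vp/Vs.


Vp/Vs = 4031.9 / 2705.4
= 1.4903

1.4903


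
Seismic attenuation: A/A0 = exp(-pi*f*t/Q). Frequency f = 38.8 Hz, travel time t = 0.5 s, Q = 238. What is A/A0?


pi*f*t/Q = pi*38.8*0.5/238 = 0.256079
A/A0 = exp(-0.256079) = 0.774081

0.774081


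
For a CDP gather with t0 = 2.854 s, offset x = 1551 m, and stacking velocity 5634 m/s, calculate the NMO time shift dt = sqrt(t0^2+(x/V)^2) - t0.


x/Vnmo = 1551/5634 = 0.275293
(x/Vnmo)^2 = 0.075786
t0^2 = 8.145316
sqrt(8.145316 + 0.075786) = 2.867246
dt = 2.867246 - 2.854 = 0.013246

0.013246


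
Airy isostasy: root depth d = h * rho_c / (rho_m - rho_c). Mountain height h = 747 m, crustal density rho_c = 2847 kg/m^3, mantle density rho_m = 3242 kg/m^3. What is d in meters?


rho_m - rho_c = 3242 - 2847 = 395
d = 747 * 2847 / 395
= 2126709 / 395
= 5384.07 m

5384.07


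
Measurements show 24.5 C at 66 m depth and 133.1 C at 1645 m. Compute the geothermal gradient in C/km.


dT = 133.1 - 24.5 = 108.6 C
dz = 1645 - 66 = 1579 m
gradient = dT/dz * 1000 = 108.6/1579 * 1000 = 68.7777 C/km

68.7777


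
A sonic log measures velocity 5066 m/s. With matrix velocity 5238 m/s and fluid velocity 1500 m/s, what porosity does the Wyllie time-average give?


1/V - 1/Vm = 1/5066 - 1/5238 = 6.48e-06
1/Vf - 1/Vm = 1/1500 - 1/5238 = 0.00047575
phi = 6.48e-06 / 0.00047575 = 0.0136

0.0136


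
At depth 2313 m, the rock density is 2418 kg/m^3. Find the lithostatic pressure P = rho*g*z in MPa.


P = rho * g * z / 1e6
= 2418 * 9.81 * 2313 / 1e6
= 54865701.54 / 1e6
= 54.8657 MPa

54.8657


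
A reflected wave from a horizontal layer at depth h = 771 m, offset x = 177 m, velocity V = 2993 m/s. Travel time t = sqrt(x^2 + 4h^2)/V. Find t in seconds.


x^2 + 4h^2 = 177^2 + 4*771^2 = 31329 + 2377764 = 2409093
sqrt(2409093) = 1552.1253
t = 1552.1253 / 2993 = 0.5186 s

0.5186


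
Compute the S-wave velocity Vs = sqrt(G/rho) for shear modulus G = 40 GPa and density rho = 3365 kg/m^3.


Convert G to Pa: G = 40e9 Pa
Compute G/rho = 40e9 / 3365 = 11887072.8083
Vs = sqrt(11887072.8083) = 3447.76 m/s

3447.76


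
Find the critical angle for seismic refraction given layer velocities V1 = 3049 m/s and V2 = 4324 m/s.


V1/V2 = 3049/4324 = 0.705134
theta_c = arcsin(0.705134) = 44.8404 degrees

44.8404


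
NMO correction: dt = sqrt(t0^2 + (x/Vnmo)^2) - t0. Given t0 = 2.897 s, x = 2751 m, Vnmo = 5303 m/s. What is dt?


x/Vnmo = 2751/5303 = 0.518763
(x/Vnmo)^2 = 0.269115
t0^2 = 8.392609
sqrt(8.392609 + 0.269115) = 2.943081
dt = 2.943081 - 2.897 = 0.046081

0.046081


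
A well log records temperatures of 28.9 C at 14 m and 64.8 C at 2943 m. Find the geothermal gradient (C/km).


dT = 64.8 - 28.9 = 35.9 C
dz = 2943 - 14 = 2929 m
gradient = dT/dz * 1000 = 35.9/2929 * 1000 = 12.2567 C/km

12.2567


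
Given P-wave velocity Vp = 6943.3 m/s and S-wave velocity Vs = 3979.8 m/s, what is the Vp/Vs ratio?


Vp/Vs = 6943.3 / 3979.8
= 1.7446

1.7446


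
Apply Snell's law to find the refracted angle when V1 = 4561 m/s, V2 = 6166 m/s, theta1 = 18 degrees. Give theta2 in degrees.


sin(theta1) = sin(18 deg) = 0.309017
sin(theta2) = V2/V1 * sin(theta1) = 6166/4561 * 0.309017 = 0.417759
theta2 = arcsin(0.417759) = 24.6932 degrees

24.6932


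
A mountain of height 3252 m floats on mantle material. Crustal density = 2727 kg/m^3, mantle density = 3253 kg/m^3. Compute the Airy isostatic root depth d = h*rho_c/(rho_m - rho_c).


rho_m - rho_c = 3253 - 2727 = 526
d = 3252 * 2727 / 526
= 8868204 / 526
= 16859.7 m

16859.7


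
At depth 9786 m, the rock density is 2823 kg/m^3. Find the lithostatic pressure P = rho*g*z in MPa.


P = rho * g * z / 1e6
= 2823 * 9.81 * 9786 / 1e6
= 271009863.18 / 1e6
= 271.0099 MPa

271.0099


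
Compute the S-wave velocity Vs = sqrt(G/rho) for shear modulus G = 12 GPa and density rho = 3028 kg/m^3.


Convert G to Pa: G = 12e9 Pa
Compute G/rho = 12e9 / 3028 = 3963011.889
Vs = sqrt(3963011.889) = 1990.73 m/s

1990.73


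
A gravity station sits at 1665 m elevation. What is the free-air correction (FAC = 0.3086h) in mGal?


FAC = 0.3086 * h
= 0.3086 * 1665
= 513.819 mGal

513.819


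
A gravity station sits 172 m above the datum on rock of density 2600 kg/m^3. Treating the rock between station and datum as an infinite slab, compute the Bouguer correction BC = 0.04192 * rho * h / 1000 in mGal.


BC = 0.04192 * rho * h / 1000
= 0.04192 * 2600 * 172 / 1000
= 18.7466 mGal

18.7466


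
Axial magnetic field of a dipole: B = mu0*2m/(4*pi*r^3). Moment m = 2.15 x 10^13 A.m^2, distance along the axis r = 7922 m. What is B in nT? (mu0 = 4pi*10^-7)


m = 2.15 x 10^13 = 21500000000000 A.m^2
2m = 43000000000000 A.m^2
r^3 = 7922^3 = 497169541448
B = (4pi*10^-7) * 43000000000000 / (4*pi * 497169541448) * 1e9
= 54035393.641744 / 6247616716006.57 * 1e9
= 8648.9611 nT

8648.9611


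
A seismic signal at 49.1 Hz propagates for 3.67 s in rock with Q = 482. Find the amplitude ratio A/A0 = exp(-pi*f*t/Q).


pi*f*t/Q = pi*49.1*3.67/482 = 1.174493
A/A0 = exp(-1.174493) = 0.308976

0.308976


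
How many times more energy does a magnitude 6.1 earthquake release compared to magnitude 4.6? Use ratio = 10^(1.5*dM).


M2 - M1 = 6.1 - 4.6 = 1.5
1.5 * 1.5 = 2.25
ratio = 10^2.25 = 177.83

177.83


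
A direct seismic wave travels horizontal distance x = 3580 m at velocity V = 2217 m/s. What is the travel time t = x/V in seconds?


t = x / V
= 3580 / 2217
= 1.6148 s

1.6148


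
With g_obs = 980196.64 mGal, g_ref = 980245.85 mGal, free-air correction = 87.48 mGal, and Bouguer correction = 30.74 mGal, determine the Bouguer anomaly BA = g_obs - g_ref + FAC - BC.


BA = g_obs - g_ref + FAC - BC
= 980196.64 - 980245.85 + 87.48 - 30.74
= 7.53 mGal

7.53


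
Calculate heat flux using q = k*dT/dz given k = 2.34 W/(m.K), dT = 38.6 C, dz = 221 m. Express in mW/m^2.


q = k * dT / dz * 1000
= 2.34 * 38.6 / 221 * 1000
= 0.408706 * 1000
= 408.7059 mW/m^2

408.7059


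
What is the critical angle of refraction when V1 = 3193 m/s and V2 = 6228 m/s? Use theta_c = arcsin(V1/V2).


V1/V2 = 3193/6228 = 0.512685
theta_c = arcsin(0.512685) = 30.8428 degrees

30.8428


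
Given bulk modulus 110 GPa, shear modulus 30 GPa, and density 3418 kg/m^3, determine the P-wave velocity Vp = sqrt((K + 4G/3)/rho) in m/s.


First compute the effective modulus:
K + 4G/3 = 110e9 + 4*30e9/3 = 150000000000.0 Pa
Then divide by density:
150000000000.0 / 3418 = 43885313.0486 Pa/(kg/m^3)
Take the square root:
Vp = sqrt(43885313.0486) = 6624.6 m/s

6624.6


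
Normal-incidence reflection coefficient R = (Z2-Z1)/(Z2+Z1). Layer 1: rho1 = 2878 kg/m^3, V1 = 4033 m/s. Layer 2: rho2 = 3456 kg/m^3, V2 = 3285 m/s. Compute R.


Z1 = 2878 * 4033 = 11606974
Z2 = 3456 * 3285 = 11352960
R = (11352960 - 11606974) / (11352960 + 11606974) = -254014 / 22959934 = -0.0111

-0.0111


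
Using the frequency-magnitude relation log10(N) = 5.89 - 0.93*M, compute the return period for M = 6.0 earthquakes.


log10(N) = 5.89 - 0.93*6.0 = 0.31
N = 10^0.31 = 2.041738
T = 1/N = 1/2.041738 = 0.4898 years

0.4898


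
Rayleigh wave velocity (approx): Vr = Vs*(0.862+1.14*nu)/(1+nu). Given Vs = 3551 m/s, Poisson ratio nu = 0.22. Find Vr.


Numerator factor = 0.862 + 1.14*0.22 = 1.1128
Denominator = 1 + 0.22 = 1.22
Vr = 3551 * 1.1128 / 1.22 = 3238.98 m/s

3238.98


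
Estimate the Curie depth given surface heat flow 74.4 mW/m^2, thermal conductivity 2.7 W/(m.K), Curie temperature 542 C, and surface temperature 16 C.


T_Curie - T_surf = 542 - 16 = 526 C
Convert q to W/m^2: 74.4 mW/m^2 = 0.0744 W/m^2
d = 526 * 2.7 / 0.0744 = 19088.71 m

19088.71


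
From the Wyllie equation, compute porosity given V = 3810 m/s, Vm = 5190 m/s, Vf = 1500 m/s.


1/V - 1/Vm = 1/3810 - 1/5190 = 6.979e-05
1/Vf - 1/Vm = 1/1500 - 1/5190 = 0.00047399
phi = 6.979e-05 / 0.00047399 = 0.1472

0.1472


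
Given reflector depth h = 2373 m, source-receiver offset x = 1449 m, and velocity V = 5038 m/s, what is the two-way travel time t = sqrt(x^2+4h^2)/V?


x^2 + 4h^2 = 1449^2 + 4*2373^2 = 2099601 + 22524516 = 24624117
sqrt(24624117) = 4962.2693
t = 4962.2693 / 5038 = 0.985 s

0.985


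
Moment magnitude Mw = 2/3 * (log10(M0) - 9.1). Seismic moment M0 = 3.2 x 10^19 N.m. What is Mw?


log10(M0) = log10(3.2 x 10^19) = 19.5051
Mw = 2/3 * (19.5051 - 9.1)
= 2/3 * 10.4051
= 6.94

6.94


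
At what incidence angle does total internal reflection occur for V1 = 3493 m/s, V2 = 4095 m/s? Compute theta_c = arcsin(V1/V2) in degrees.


V1/V2 = 3493/4095 = 0.852991
theta_c = arcsin(0.852991) = 58.5385 degrees

58.5385


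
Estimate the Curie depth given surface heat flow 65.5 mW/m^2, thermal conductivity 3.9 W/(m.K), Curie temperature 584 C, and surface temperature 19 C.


T_Curie - T_surf = 584 - 19 = 565 C
Convert q to W/m^2: 65.5 mW/m^2 = 0.0655 W/m^2
d = 565 * 3.9 / 0.0655 = 33641.22 m

33641.22


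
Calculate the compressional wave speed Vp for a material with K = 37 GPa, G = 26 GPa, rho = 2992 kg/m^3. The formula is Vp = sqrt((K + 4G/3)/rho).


First compute the effective modulus:
K + 4G/3 = 37e9 + 4*26e9/3 = 71666666666.67 Pa
Then divide by density:
71666666666.67 / 2992 = 23952762.9234 Pa/(kg/m^3)
Take the square root:
Vp = sqrt(23952762.9234) = 4894.16 m/s

4894.16


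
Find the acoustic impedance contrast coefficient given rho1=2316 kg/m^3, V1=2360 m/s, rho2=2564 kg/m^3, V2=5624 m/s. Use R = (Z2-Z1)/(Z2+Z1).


Z1 = 2316 * 2360 = 5465760
Z2 = 2564 * 5624 = 14419936
R = (14419936 - 5465760) / (14419936 + 5465760) = 8954176 / 19885696 = 0.4503

0.4503


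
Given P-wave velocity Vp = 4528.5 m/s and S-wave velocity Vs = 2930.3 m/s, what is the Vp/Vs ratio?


Vp/Vs = 4528.5 / 2930.3
= 1.5454

1.5454


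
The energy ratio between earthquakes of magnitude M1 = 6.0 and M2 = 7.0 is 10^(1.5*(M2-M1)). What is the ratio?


M2 - M1 = 7.0 - 6.0 = 1.0
1.5 * 1.0 = 1.5
ratio = 10^1.5 = 31.62

31.62


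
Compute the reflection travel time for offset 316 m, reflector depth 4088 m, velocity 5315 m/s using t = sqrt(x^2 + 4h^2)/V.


x^2 + 4h^2 = 316^2 + 4*4088^2 = 99856 + 66846976 = 66946832
sqrt(66946832) = 8182.1044
t = 8182.1044 / 5315 = 1.5394 s

1.5394


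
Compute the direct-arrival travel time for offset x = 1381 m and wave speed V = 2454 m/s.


t = x / V
= 1381 / 2454
= 0.5628 s

0.5628


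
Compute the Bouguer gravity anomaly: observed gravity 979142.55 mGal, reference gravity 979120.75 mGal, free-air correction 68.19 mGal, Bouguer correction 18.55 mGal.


BA = g_obs - g_ref + FAC - BC
= 979142.55 - 979120.75 + 68.19 - 18.55
= 71.44 mGal

71.44


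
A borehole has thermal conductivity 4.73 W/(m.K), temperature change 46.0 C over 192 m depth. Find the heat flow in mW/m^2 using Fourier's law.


q = k * dT / dz * 1000
= 4.73 * 46.0 / 192 * 1000
= 1.133229 * 1000
= 1133.2292 mW/m^2

1133.2292


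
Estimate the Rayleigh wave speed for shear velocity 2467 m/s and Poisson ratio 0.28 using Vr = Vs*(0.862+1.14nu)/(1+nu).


Numerator factor = 0.862 + 1.14*0.28 = 1.1812
Denominator = 1 + 0.28 = 1.28
Vr = 2467 * 1.1812 / 1.28 = 2276.58 m/s

2276.58


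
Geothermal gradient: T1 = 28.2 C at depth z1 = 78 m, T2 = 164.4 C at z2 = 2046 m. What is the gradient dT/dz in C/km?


dT = 164.4 - 28.2 = 136.2 C
dz = 2046 - 78 = 1968 m
gradient = dT/dz * 1000 = 136.2/1968 * 1000 = 69.2073 C/km

69.2073


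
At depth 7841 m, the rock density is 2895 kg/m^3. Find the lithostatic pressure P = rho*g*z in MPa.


P = rho * g * z / 1e6
= 2895 * 9.81 * 7841 / 1e6
= 222684007.95 / 1e6
= 222.684 MPa

222.684


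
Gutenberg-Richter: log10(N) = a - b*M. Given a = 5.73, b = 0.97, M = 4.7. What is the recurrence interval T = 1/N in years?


log10(N) = 5.73 - 0.97*4.7 = 1.171
N = 10^1.171 = 14.825181
T = 1/N = 1/14.825181 = 0.0675 years

0.0675


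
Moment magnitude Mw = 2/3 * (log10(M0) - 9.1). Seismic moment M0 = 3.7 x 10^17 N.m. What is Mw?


log10(M0) = log10(3.7 x 10^17) = 17.5682
Mw = 2/3 * (17.5682 - 9.1)
= 2/3 * 8.4682
= 5.65

5.65


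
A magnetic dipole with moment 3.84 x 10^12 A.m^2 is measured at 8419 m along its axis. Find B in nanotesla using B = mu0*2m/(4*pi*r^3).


m = 3.84 x 10^12 = 3840000000000 A.m^2
2m = 7680000000000 A.m^2
r^3 = 8419^3 = 596735024059
B = (4pi*10^-7) * 7680000000000 / (4*pi * 596735024059) * 1e9
= 9650972.631828 / 7498793470893.93 * 1e9
= 1287.0034 nT

1287.0034


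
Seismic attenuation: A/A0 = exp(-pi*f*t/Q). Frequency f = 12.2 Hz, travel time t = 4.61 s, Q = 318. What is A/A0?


pi*f*t/Q = pi*12.2*4.61/318 = 0.555627
A/A0 = exp(-0.555627) = 0.573712

0.573712


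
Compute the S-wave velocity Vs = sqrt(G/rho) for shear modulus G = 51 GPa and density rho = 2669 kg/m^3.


Convert G to Pa: G = 51e9 Pa
Compute G/rho = 51e9 / 2669 = 19108280.2548
Vs = sqrt(19108280.2548) = 4371.3 m/s

4371.3


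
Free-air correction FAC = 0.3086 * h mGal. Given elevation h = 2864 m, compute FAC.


FAC = 0.3086 * h
= 0.3086 * 2864
= 883.8304 mGal

883.8304


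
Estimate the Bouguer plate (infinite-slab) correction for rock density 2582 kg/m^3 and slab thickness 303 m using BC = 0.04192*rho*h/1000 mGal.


BC = 0.04192 * rho * h / 1000
= 0.04192 * 2582 * 303 / 1000
= 32.7959 mGal

32.7959


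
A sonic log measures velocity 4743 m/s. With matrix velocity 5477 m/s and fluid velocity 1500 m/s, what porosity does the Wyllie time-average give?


1/V - 1/Vm = 1/4743 - 1/5477 = 2.826e-05
1/Vf - 1/Vm = 1/1500 - 1/5477 = 0.00048408
phi = 2.826e-05 / 0.00048408 = 0.0584

0.0584


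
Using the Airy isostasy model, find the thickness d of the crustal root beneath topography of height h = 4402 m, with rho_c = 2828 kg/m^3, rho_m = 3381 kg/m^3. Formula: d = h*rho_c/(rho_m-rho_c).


rho_m - rho_c = 3381 - 2828 = 553
d = 4402 * 2828 / 553
= 12448856 / 553
= 22511.49 m

22511.49


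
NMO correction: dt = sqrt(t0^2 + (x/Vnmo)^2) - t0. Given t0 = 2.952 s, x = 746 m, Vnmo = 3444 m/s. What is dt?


x/Vnmo = 746/3444 = 0.216609
(x/Vnmo)^2 = 0.046919
t0^2 = 8.714304
sqrt(8.714304 + 0.046919) = 2.959936
dt = 2.959936 - 2.952 = 0.007936

0.007936


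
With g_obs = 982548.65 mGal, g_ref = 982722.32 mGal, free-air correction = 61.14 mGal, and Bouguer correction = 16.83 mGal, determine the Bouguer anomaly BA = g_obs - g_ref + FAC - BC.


BA = g_obs - g_ref + FAC - BC
= 982548.65 - 982722.32 + 61.14 - 16.83
= -129.36 mGal

-129.36


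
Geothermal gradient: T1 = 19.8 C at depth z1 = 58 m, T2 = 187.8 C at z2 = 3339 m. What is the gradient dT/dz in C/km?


dT = 187.8 - 19.8 = 168.0 C
dz = 3339 - 58 = 3281 m
gradient = dT/dz * 1000 = 168.0/3281 * 1000 = 51.2039 C/km

51.2039


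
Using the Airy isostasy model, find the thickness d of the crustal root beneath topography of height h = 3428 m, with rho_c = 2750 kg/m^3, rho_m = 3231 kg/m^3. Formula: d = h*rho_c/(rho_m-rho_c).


rho_m - rho_c = 3231 - 2750 = 481
d = 3428 * 2750 / 481
= 9427000 / 481
= 19598.75 m

19598.75


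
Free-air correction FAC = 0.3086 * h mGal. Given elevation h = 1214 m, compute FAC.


FAC = 0.3086 * h
= 0.3086 * 1214
= 374.6404 mGal

374.6404


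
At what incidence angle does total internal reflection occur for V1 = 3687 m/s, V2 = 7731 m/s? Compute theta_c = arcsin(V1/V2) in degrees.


V1/V2 = 3687/7731 = 0.476911
theta_c = arcsin(0.476911) = 28.4839 degrees

28.4839


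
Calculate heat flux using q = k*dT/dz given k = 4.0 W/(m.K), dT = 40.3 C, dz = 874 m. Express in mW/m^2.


q = k * dT / dz * 1000
= 4.0 * 40.3 / 874 * 1000
= 0.184439 * 1000
= 184.4394 mW/m^2

184.4394


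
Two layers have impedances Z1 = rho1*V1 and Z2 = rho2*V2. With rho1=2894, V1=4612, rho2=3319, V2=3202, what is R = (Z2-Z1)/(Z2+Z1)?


Z1 = 2894 * 4612 = 13347128
Z2 = 3319 * 3202 = 10627438
R = (10627438 - 13347128) / (10627438 + 13347128) = -2719690 / 23974566 = -0.1134

-0.1134


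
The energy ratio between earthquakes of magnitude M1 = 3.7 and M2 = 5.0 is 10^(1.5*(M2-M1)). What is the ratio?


M2 - M1 = 5.0 - 3.7 = 1.3
1.5 * 1.3 = 1.95
ratio = 10^1.95 = 89.13

89.13


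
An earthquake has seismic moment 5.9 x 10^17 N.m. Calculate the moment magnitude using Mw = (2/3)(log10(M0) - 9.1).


log10(M0) = log10(5.9 x 10^17) = 17.7709
Mw = 2/3 * (17.7709 - 9.1)
= 2/3 * 8.6709
= 5.78

5.78


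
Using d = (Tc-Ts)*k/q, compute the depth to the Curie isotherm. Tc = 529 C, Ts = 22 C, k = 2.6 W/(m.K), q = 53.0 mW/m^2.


T_Curie - T_surf = 529 - 22 = 507 C
Convert q to W/m^2: 53.0 mW/m^2 = 0.053 W/m^2
d = 507 * 2.6 / 0.053 = 24871.7 m

24871.7


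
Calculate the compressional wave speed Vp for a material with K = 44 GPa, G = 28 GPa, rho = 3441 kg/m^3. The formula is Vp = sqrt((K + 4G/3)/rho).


First compute the effective modulus:
K + 4G/3 = 44e9 + 4*28e9/3 = 81333333333.33 Pa
Then divide by density:
81333333333.33 / 3441 = 23636539.7656 Pa/(kg/m^3)
Take the square root:
Vp = sqrt(23636539.7656) = 4861.74 m/s

4861.74


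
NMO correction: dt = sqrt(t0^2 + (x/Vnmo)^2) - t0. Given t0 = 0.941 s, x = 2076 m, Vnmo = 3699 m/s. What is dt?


x/Vnmo = 2076/3699 = 0.561233
(x/Vnmo)^2 = 0.314982
t0^2 = 0.885481
sqrt(0.885481 + 0.314982) = 1.095657
dt = 1.095657 - 0.941 = 0.154657

0.154657


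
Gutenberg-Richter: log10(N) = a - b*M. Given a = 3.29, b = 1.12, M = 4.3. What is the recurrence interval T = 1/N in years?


log10(N) = 3.29 - 1.12*4.3 = -1.526
N = 10^-1.526 = 0.029785
T = 1/N = 1/0.029785 = 33.5738 years

33.5738


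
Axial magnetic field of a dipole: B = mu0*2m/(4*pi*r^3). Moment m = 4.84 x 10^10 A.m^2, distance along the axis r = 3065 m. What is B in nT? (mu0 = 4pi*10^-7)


m = 4.84 x 10^10 = 48400000000 A.m^2
2m = 96800000000 A.m^2
r^3 = 3065^3 = 28793299625
B = (4pi*10^-7) * 96800000000 / (4*pi * 28793299625) * 1e9
= 121642.467547 / 361827274298.04 * 1e9
= 336.1893 nT

336.1893


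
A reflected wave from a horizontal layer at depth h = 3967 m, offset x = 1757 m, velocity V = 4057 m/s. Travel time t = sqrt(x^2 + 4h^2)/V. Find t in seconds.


x^2 + 4h^2 = 1757^2 + 4*3967^2 = 3087049 + 62948356 = 66035405
sqrt(66035405) = 8126.2171
t = 8126.2171 / 4057 = 2.003 s

2.003


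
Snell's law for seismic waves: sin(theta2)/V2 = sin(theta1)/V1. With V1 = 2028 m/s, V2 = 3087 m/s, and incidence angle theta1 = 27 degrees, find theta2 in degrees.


sin(theta1) = sin(27 deg) = 0.45399
sin(theta2) = V2/V1 * sin(theta1) = 3087/2028 * 0.45399 = 0.69106
theta2 = arcsin(0.69106) = 43.714 degrees

43.714


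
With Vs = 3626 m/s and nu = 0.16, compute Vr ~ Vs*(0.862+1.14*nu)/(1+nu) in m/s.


Numerator factor = 0.862 + 1.14*0.16 = 1.0444
Denominator = 1 + 0.16 = 1.16
Vr = 3626 * 1.0444 / 1.16 = 3264.65 m/s

3264.65


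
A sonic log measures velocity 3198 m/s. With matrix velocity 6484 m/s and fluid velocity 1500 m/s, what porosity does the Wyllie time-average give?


1/V - 1/Vm = 1/3198 - 1/6484 = 0.00015847
1/Vf - 1/Vm = 1/1500 - 1/6484 = 0.00051244
phi = 0.00015847 / 0.00051244 = 0.3092

0.3092


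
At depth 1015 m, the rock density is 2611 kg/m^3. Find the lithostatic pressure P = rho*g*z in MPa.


P = rho * g * z / 1e6
= 2611 * 9.81 * 1015 / 1e6
= 25998118.65 / 1e6
= 25.9981 MPa

25.9981


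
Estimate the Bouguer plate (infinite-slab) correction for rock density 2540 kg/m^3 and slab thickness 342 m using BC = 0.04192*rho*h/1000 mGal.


BC = 0.04192 * rho * h / 1000
= 0.04192 * 2540 * 342 / 1000
= 36.4151 mGal

36.4151


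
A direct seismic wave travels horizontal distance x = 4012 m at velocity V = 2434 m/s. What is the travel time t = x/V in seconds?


t = x / V
= 4012 / 2434
= 1.6483 s

1.6483


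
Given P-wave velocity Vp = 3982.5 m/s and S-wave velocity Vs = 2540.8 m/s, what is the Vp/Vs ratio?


Vp/Vs = 3982.5 / 2540.8
= 1.5674

1.5674


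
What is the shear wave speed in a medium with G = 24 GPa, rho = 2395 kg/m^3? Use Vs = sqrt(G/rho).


Convert G to Pa: G = 24e9 Pa
Compute G/rho = 24e9 / 2395 = 10020876.8267
Vs = sqrt(10020876.8267) = 3165.58 m/s

3165.58


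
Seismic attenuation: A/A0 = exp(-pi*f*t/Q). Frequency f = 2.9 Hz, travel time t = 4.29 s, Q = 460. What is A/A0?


pi*f*t/Q = pi*2.9*4.29/460 = 0.084966
A/A0 = exp(-0.084966) = 0.918543

0.918543


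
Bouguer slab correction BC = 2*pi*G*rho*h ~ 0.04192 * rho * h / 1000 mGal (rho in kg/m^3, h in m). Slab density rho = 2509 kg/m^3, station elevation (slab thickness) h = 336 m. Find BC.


BC = 0.04192 * rho * h / 1000
= 0.04192 * 2509 * 336 / 1000
= 35.3396 mGal

35.3396


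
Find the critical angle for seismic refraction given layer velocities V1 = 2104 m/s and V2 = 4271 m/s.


V1/V2 = 2104/4271 = 0.492625
theta_c = arcsin(0.492625) = 29.5132 degrees

29.5132


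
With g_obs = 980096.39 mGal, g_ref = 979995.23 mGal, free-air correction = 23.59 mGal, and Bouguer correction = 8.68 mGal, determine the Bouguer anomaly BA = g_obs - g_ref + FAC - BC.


BA = g_obs - g_ref + FAC - BC
= 980096.39 - 979995.23 + 23.59 - 8.68
= 116.07 mGal

116.07


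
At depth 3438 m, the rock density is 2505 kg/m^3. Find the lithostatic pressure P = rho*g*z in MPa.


P = rho * g * z / 1e6
= 2505 * 9.81 * 3438 / 1e6
= 84485583.9 / 1e6
= 84.4856 MPa

84.4856


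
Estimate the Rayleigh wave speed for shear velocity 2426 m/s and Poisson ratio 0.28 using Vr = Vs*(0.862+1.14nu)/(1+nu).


Numerator factor = 0.862 + 1.14*0.28 = 1.1812
Denominator = 1 + 0.28 = 1.28
Vr = 2426 * 1.1812 / 1.28 = 2238.74 m/s

2238.74


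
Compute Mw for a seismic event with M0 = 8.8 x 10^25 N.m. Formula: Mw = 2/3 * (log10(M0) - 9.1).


log10(M0) = log10(8.8 x 10^25) = 25.9445
Mw = 2/3 * (25.9445 - 9.1)
= 2/3 * 16.8445
= 11.23

11.23


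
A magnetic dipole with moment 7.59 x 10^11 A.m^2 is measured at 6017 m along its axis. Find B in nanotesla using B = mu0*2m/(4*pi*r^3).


m = 7.59 x 10^11 = 759000000000 A.m^2
2m = 1518000000000 A.m^2
r^3 = 6017^3 = 217841206913
B = (4pi*10^-7) * 1518000000000 / (4*pi * 217841206913) * 1e9
= 1907575.05926 / 2737473341148.06 * 1e9
= 696.8379 nT

696.8379


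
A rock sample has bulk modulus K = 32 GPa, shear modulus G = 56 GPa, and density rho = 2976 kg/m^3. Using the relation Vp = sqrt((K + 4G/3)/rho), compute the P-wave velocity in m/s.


First compute the effective modulus:
K + 4G/3 = 32e9 + 4*56e9/3 = 106666666666.67 Pa
Then divide by density:
106666666666.67 / 2976 = 35842293.9068 Pa/(kg/m^3)
Take the square root:
Vp = sqrt(35842293.9068) = 5986.84 m/s

5986.84


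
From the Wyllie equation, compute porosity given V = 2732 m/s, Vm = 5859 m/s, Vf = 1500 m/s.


1/V - 1/Vm = 1/2732 - 1/5859 = 0.00019535
1/Vf - 1/Vm = 1/1500 - 1/5859 = 0.00049599
phi = 0.00019535 / 0.00049599 = 0.3939

0.3939


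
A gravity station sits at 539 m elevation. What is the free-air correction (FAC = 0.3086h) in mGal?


FAC = 0.3086 * h
= 0.3086 * 539
= 166.3354 mGal

166.3354


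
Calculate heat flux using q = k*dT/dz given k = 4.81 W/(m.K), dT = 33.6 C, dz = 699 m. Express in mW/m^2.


q = k * dT / dz * 1000
= 4.81 * 33.6 / 699 * 1000
= 0.23121 * 1000
= 231.2103 mW/m^2

231.2103


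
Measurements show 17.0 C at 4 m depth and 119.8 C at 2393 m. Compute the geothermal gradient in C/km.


dT = 119.8 - 17.0 = 102.8 C
dz = 2393 - 4 = 2389 m
gradient = dT/dz * 1000 = 102.8/2389 * 1000 = 43.0306 C/km

43.0306


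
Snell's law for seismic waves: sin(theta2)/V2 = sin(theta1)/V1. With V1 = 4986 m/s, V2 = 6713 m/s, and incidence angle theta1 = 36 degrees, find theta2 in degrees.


sin(theta1) = sin(36 deg) = 0.587785
sin(theta2) = V2/V1 * sin(theta1) = 6713/4986 * 0.587785 = 0.791376
theta2 = arcsin(0.791376) = 52.3143 degrees

52.3143


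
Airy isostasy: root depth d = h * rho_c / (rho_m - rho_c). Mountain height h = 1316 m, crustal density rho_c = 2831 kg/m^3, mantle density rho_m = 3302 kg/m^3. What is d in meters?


rho_m - rho_c = 3302 - 2831 = 471
d = 1316 * 2831 / 471
= 3725596 / 471
= 7909.97 m

7909.97


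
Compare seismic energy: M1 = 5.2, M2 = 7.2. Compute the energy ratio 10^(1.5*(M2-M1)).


M2 - M1 = 7.2 - 5.2 = 2.0
1.5 * 2.0 = 3.0
ratio = 10^3.0 = 1000.0

1000.0


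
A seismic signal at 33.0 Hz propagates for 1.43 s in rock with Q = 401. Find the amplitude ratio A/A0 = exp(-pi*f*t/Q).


pi*f*t/Q = pi*33.0*1.43/401 = 0.369705
A/A0 = exp(-0.369705) = 0.690938

0.690938


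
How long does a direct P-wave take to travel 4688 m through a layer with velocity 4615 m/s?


t = x / V
= 4688 / 4615
= 1.0158 s

1.0158


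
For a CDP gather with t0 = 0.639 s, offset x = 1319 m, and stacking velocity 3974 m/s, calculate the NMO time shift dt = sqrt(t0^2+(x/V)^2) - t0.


x/Vnmo = 1319/3974 = 0.331907
(x/Vnmo)^2 = 0.110163
t0^2 = 0.408321
sqrt(0.408321 + 0.110163) = 0.720058
dt = 0.720058 - 0.639 = 0.081058

0.081058


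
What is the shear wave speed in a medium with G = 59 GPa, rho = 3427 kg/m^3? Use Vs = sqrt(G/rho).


Convert G to Pa: G = 59e9 Pa
Compute G/rho = 59e9 / 3427 = 17216224.1027
Vs = sqrt(17216224.1027) = 4149.24 m/s

4149.24


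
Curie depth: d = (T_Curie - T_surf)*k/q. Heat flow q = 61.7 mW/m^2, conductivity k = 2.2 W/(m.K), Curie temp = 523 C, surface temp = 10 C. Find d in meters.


T_Curie - T_surf = 523 - 10 = 513 C
Convert q to W/m^2: 61.7 mW/m^2 = 0.0617 W/m^2
d = 513 * 2.2 / 0.0617 = 18291.73 m

18291.73


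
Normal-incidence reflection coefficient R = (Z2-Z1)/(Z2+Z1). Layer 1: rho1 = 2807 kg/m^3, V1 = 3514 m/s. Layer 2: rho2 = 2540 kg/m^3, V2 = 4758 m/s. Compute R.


Z1 = 2807 * 3514 = 9863798
Z2 = 2540 * 4758 = 12085320
R = (12085320 - 9863798) / (12085320 + 9863798) = 2221522 / 21949118 = 0.1012

0.1012


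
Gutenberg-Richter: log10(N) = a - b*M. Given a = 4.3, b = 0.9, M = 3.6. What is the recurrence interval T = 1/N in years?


log10(N) = 4.3 - 0.9*3.6 = 1.06
N = 10^1.06 = 11.481536
T = 1/N = 1/11.481536 = 0.0871 years

0.0871


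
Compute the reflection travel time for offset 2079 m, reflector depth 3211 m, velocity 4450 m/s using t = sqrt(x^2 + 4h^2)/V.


x^2 + 4h^2 = 2079^2 + 4*3211^2 = 4322241 + 41242084 = 45564325
sqrt(45564325) = 6750.1352
t = 6750.1352 / 4450 = 1.5169 s

1.5169


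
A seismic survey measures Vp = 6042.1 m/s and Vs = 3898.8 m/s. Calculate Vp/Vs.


Vp/Vs = 6042.1 / 3898.8
= 1.5497

1.5497


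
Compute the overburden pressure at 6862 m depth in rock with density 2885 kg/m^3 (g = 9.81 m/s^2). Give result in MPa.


P = rho * g * z / 1e6
= 2885 * 9.81 * 6862 / 1e6
= 194207294.7 / 1e6
= 194.2073 MPa

194.2073


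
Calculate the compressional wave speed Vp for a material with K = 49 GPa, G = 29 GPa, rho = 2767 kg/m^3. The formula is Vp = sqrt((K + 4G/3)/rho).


First compute the effective modulus:
K + 4G/3 = 49e9 + 4*29e9/3 = 87666666666.67 Pa
Then divide by density:
87666666666.67 / 2767 = 31682929.7675 Pa/(kg/m^3)
Take the square root:
Vp = sqrt(31682929.7675) = 5628.76 m/s

5628.76


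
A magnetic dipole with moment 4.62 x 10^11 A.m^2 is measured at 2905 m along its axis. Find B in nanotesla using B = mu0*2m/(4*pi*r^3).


m = 4.62 x 10^11 = 462000000000 A.m^2
2m = 924000000000 A.m^2
r^3 = 2905^3 = 24515367625
B = (4pi*10^-7) * 924000000000 / (4*pi * 24515367625) * 1e9
= 1161132.644767 / 308069195323.01 * 1e9
= 3769.0644 nT

3769.0644
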